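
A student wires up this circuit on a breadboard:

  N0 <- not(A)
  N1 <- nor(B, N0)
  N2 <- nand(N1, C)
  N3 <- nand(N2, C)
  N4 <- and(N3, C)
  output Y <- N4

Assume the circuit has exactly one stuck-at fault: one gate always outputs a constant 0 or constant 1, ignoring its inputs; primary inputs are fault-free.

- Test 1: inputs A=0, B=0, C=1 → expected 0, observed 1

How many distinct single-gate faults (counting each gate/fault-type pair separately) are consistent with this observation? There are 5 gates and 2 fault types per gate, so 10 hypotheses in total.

5

Fault-free: N0=1, N1=0, N2=1, N3=0, N4=0 → 0. Observed 1.
  N0 stuck-at-0: output 1 ✓
  N0 stuck-at-1: output 0 ✗
  N1 stuck-at-0: output 0 ✗
  N1 stuck-at-1: output 1 ✓
  N2 stuck-at-0: output 1 ✓
  N2 stuck-at-1: output 0 ✗
  N3 stuck-at-0: output 0 ✗
  N3 stuck-at-1: output 1 ✓
  N4 stuck-at-0: output 0 ✗
  N4 stuck-at-1: output 1 ✓
Consistent faults: {N0 stuck-at-0, N1 stuck-at-1, N2 stuck-at-0, N3 stuck-at-1, N4 stuck-at-1} — 5 in all.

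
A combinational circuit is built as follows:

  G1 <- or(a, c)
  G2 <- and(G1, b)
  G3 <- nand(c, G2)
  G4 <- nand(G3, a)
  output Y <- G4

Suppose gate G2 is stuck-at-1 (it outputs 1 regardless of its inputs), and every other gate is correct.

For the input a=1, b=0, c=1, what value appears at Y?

1

Propagate with G2 forced: G1=1, G2=1 [stuck-at-1], G3=0, G4=1.
So Y = 1. (Without the fault it would be 0.)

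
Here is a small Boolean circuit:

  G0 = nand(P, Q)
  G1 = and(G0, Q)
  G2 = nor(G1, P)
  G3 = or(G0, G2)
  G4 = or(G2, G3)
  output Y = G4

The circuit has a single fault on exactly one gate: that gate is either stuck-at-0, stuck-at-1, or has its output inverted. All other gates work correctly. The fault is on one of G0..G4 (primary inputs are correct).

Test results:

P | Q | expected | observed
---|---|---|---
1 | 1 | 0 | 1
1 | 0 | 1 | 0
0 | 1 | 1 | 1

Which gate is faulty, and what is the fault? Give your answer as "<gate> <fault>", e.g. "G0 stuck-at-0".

G0 inverted output

Fault-free values for test 1 (P=1, Q=1): G0=0, G1=0, G2=0, G3=0, G4=0, giving Y=0. Observed 1.
Test 1: faults giving observed 1 are {G0 stuck-at-1, G0 inverted output, G2 stuck-at-1, G2 inverted output, G3 stuck-at-1, G3 inverted output, G4 stuck-at-1, G4 inverted output}.
Test 2 (P=1, Q=0): fault-free G0=1, G1=0, G2=0, G3=1, G4=1 → 1; observed 0. Eliminates G0 stuck-at-1, G2 stuck-at-1, G2 inverted output, G3 stuck-at-1, G4 stuck-at-1.
Test 3 (P=0, Q=1): fault-free G0=1, G1=1, G2=0, G3=1, G4=1 → 1; observed 1. Eliminates G3 inverted output, G4 inverted output.
Only G0 inverted output is consistent with every test.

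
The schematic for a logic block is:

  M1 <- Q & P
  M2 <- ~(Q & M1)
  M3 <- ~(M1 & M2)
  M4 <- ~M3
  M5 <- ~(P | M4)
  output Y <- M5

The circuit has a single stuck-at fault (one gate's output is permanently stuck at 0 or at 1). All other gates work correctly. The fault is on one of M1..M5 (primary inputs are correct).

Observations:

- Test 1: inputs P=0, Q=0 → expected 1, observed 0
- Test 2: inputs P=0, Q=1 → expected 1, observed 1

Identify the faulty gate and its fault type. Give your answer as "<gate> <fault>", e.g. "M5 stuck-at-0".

M1 stuck-at-1

Fault-free values for test 1 (P=0, Q=0): M1=0, M2=1, M3=1, M4=0, M5=1, giving Y=1. Observed 0.
Test 1: faults giving observed 0 are {M1 stuck-at-1, M3 stuck-at-0, M4 stuck-at-1, M5 stuck-at-0}.
Test 2 (P=0, Q=1): fault-free M1=0, M2=1, M3=1, M4=0, M5=1 → 1; observed 1. Eliminates M3 stuck-at-0, M4 stuck-at-1, M5 stuck-at-0.
Only M1 stuck-at-1 is consistent with every test.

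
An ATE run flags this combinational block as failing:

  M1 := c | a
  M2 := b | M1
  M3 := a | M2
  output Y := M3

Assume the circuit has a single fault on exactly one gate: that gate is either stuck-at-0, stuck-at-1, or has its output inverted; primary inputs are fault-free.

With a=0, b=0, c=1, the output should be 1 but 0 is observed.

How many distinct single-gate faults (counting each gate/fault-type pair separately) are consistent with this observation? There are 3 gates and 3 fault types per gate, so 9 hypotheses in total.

6

Fault-free: M1=1, M2=1, M3=1 → 1. Observed 0.
  M1 stuck-at-0: output 0 ✓
  M1 stuck-at-1: output 1 ✗
  M1 inverted output: output 0 ✓
  M2 stuck-at-0: output 0 ✓
  M2 stuck-at-1: output 1 ✗
  M2 inverted output: output 0 ✓
  M3 stuck-at-0: output 0 ✓
  M3 stuck-at-1: output 1 ✗
  M3 inverted output: output 0 ✓
Consistent faults: {M1 stuck-at-0, M1 inverted output, M2 stuck-at-0, M2 inverted output, M3 stuck-at-0, M3 inverted output} — 6 in all.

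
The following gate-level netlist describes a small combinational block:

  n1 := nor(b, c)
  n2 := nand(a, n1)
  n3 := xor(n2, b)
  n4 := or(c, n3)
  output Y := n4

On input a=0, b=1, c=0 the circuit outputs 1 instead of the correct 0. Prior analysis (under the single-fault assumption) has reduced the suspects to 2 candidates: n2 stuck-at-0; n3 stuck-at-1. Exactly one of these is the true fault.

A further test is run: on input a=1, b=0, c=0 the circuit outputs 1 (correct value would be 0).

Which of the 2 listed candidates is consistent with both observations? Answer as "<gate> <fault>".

Evaluate each candidate on input a=1, b=0, c=0:
  n2 stuck-at-0: n1=1, n2=0 [stuck-at-0], n3=0, n4=0 → 0 — eliminated
  n3 stuck-at-1: n1=1, n2=0, n3=1 [stuck-at-1], n4=1 → 1 — matches
Only n3 stuck-at-1 reproduces the observed 1.

n3 stuck-at-1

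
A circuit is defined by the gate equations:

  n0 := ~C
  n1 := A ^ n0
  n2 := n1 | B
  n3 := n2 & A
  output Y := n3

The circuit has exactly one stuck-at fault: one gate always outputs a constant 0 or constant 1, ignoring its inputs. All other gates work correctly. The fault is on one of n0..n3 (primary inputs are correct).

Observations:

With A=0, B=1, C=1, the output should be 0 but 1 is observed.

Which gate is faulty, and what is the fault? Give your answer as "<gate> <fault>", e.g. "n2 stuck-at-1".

n3 stuck-at-1

Fault-free values for test 1 (A=0, B=1, C=1): n0=0, n1=0, n2=1, n3=0, giving Y=0. Observed 1.
Test 1: faults giving observed 1 are {n3 stuck-at-1}.
Only n3 stuck-at-1 is consistent with every test.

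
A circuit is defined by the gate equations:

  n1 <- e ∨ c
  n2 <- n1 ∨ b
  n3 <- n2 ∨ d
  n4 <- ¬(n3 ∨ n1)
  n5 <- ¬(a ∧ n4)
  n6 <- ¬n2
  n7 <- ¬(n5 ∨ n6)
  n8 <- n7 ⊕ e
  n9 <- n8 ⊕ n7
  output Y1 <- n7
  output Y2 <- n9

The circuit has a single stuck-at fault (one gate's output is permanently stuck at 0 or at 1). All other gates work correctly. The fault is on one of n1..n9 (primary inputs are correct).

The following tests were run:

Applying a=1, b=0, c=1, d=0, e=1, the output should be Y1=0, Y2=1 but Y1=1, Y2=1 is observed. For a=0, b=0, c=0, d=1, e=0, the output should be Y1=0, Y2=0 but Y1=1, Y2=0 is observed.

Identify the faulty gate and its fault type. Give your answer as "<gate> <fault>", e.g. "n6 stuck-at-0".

n7 stuck-at-1

Fault-free values for test 1 (a=1, b=0, c=1, d=0, e=1): n1=1, n2=1, n3=1, n4=0, n5=1, n6=0, n7=0, n8=1, n9=1, giving Y1=0, Y2=1. Observed Y1=1, Y2=1.
Test 1: faults giving observed Y1=1, Y2=1 are {n4 stuck-at-1, n5 stuck-at-0, n7 stuck-at-1}.
Test 2 (a=0, b=0, c=0, d=1, e=0): fault-free n1=0, n2=0, n3=1, n4=0, n5=1, n6=1, n7=0, n8=0, n9=0 → Y1=0, Y2=0; observed Y1=1, Y2=0. Eliminates n4 stuck-at-1, n5 stuck-at-0.
Only n7 stuck-at-1 is consistent with every test.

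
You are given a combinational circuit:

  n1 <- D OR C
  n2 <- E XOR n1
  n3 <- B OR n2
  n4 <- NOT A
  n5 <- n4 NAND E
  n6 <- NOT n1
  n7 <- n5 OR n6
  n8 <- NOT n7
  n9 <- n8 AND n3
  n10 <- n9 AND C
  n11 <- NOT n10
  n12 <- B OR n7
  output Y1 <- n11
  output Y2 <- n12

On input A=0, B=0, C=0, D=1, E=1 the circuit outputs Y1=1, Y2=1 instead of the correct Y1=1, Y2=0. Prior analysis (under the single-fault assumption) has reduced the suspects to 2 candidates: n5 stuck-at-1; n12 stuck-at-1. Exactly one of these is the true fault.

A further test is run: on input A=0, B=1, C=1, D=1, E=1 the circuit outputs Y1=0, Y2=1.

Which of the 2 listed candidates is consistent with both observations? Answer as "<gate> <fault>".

Evaluate each candidate on input A=0, B=1, C=1, D=1, E=1:
  n5 stuck-at-1: n1=1, n2=0, n3=1, n4=1, n5=1 [stuck-at-1], n6=0, n7=1, n8=0, n9=0, n10=0, n11=1, n12=1 → Y1=1, Y2=1 — eliminated
  n12 stuck-at-1: n1=1, n2=0, n3=1, n4=1, n5=0, n6=0, n7=0, n8=1, n9=1, n10=1, n11=0, n12=1 [stuck-at-1] → Y1=0, Y2=1 — matches
Only n12 stuck-at-1 reproduces the observed Y1=0, Y2=1.

n12 stuck-at-1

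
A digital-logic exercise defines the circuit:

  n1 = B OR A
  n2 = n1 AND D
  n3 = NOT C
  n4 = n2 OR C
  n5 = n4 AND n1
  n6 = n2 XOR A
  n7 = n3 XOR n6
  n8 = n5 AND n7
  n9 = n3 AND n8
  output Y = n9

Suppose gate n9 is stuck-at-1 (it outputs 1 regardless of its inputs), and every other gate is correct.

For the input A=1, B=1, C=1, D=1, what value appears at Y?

1

Propagate with n9 forced: n1=1, n2=1, n3=0, n4=1, n5=1, n6=0, n7=0, n8=0, n9=1 [stuck-at-1].
So Y = 1. (Without the fault it would be 0.)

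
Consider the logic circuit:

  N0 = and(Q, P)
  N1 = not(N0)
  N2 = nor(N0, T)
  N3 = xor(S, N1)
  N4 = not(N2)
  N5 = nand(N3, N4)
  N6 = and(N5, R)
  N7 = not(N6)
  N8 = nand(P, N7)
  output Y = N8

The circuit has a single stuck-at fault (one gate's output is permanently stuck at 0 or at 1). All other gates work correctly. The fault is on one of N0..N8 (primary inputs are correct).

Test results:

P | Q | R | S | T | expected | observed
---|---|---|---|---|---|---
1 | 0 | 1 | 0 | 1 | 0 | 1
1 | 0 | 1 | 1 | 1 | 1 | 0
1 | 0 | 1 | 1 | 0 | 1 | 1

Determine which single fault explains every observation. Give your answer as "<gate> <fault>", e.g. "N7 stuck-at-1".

N1 stuck-at-0

Fault-free values for test 1 (P=1, Q=0, R=1, S=0, T=1): N0=0, N1=1, N2=0, N3=1, N4=1, N5=0, N6=0, N7=1, N8=0, giving Y=0. Observed 1.
Test 1: faults giving observed 1 are {N0 stuck-at-1, N1 stuck-at-0, N2 stuck-at-1, N3 stuck-at-0, N4 stuck-at-0, N5 stuck-at-1, N6 stuck-at-1, N7 stuck-at-0, N8 stuck-at-1}.
Test 2 (P=1, Q=0, R=1, S=1, T=1): fault-free N0=0, N1=1, N2=0, N3=0, N4=1, N5=1, N6=1, N7=0, N8=1 → 1; observed 0. Eliminates N2 stuck-at-1, N3 stuck-at-0, N4 stuck-at-0, N5 stuck-at-1, N6 stuck-at-1, N7 stuck-at-0, N8 stuck-at-1.
Test 3 (P=1, Q=0, R=1, S=1, T=0): fault-free N0=0, N1=1, N2=1, N3=0, N4=0, N5=1, N6=1, N7=0, N8=1 → 1; observed 1. Eliminates N0 stuck-at-1.
Only N1 stuck-at-0 is consistent with every test.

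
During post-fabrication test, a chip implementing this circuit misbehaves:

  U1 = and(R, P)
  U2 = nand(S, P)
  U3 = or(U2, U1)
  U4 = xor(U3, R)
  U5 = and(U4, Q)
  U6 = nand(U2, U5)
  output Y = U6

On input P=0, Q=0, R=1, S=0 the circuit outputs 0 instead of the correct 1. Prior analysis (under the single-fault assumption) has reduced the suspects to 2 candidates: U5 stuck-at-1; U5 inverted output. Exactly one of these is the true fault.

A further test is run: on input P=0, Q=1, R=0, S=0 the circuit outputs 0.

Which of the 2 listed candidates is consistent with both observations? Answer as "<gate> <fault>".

Evaluate each candidate on input P=0, Q=1, R=0, S=0:
  U5 stuck-at-1: U1=0, U2=1, U3=1, U4=1, U5=1 [stuck-at-1], U6=0 → 0 — matches
  U5 inverted output: U1=0, U2=1, U3=1, U4=1, U5=0 [inverted output], U6=1 → 1 — eliminated
Only U5 stuck-at-1 reproduces the observed 0.

U5 stuck-at-1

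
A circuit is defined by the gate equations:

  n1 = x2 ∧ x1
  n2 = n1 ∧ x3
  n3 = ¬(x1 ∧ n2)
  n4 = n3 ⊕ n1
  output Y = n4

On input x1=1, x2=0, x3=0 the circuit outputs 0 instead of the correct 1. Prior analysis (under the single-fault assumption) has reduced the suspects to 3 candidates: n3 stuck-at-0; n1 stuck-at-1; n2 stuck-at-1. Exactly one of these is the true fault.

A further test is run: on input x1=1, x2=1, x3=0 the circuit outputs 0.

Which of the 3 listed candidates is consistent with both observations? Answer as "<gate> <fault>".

n1 stuck-at-1

Evaluate each candidate on input x1=1, x2=1, x3=0:
  n3 stuck-at-0: n1=1, n2=0, n3=0 [stuck-at-0], n4=1 → 1 — eliminated
  n1 stuck-at-1: n1=1 [stuck-at-1], n2=0, n3=1, n4=0 → 0 — matches
  n2 stuck-at-1: n1=1, n2=1 [stuck-at-1], n3=0, n4=1 → 1 — eliminated
Only n1 stuck-at-1 reproduces the observed 0.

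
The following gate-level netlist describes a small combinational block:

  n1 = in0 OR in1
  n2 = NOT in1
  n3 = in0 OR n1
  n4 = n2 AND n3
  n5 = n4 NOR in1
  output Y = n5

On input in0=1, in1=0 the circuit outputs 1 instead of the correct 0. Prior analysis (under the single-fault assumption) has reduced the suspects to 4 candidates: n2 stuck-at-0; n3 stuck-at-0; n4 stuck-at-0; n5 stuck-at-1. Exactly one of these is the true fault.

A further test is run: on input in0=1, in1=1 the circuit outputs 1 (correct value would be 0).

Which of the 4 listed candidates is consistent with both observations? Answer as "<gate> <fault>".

n5 stuck-at-1

Evaluate each candidate on input in0=1, in1=1:
  n2 stuck-at-0: n1=1, n2=0 [stuck-at-0], n3=1, n4=0, n5=0 → 0 — eliminated
  n3 stuck-at-0: n1=1, n2=0, n3=0 [stuck-at-0], n4=0, n5=0 → 0 — eliminated
  n4 stuck-at-0: n1=1, n2=0, n3=1, n4=0 [stuck-at-0], n5=0 → 0 — eliminated
  n5 stuck-at-1: n1=1, n2=0, n3=1, n4=0, n5=1 [stuck-at-1] → 1 — matches
Only n5 stuck-at-1 reproduces the observed 1.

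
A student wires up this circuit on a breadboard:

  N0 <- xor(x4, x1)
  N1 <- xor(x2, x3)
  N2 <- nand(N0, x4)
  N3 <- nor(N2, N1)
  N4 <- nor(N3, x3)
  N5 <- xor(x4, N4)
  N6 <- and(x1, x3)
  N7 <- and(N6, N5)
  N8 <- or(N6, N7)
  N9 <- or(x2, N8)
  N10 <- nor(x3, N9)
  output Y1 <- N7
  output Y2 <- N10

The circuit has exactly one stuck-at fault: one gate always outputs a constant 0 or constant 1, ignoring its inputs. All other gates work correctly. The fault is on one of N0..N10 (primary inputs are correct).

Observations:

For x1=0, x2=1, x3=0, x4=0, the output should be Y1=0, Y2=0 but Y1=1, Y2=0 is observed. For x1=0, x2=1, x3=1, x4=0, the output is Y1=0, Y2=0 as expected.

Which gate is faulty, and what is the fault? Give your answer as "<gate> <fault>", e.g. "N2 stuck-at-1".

N6 stuck-at-1

Fault-free values for test 1 (x1=0, x2=1, x3=0, x4=0): N0=0, N1=1, N2=1, N3=0, N4=1, N5=1, N6=0, N7=0, N8=0, N9=1, N10=0, giving Y1=0, Y2=0. Observed Y1=1, Y2=0.
Test 1: faults giving observed Y1=1, Y2=0 are {N6 stuck-at-1, N7 stuck-at-1}.
Test 2 (x1=0, x2=1, x3=1, x4=0): fault-free N0=0, N1=0, N2=1, N3=0, N4=0, N5=0, N6=0, N7=0, N8=0, N9=1, N10=0 → Y1=0, Y2=0; observed Y1=0, Y2=0. Eliminates N7 stuck-at-1.
Only N6 stuck-at-1 is consistent with every test.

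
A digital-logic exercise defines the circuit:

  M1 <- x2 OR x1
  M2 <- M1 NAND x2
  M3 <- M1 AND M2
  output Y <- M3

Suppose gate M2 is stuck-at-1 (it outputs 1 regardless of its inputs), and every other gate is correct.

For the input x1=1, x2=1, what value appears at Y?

Propagate with M2 forced: M1=1, M2=1 [stuck-at-1], M3=1.
So Y = 1. (Without the fault it would be 0.)

1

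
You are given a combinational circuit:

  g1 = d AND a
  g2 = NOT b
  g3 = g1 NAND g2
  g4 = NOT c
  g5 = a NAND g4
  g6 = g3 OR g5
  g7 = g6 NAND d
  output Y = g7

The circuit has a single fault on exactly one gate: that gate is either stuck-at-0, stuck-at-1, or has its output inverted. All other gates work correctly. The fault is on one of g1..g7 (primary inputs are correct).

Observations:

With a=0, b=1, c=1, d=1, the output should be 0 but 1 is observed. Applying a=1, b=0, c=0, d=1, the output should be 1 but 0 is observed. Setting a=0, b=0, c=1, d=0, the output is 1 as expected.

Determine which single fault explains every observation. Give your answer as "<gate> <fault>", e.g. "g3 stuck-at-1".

Fault-free values for test 1 (a=0, b=1, c=1, d=1): g1=0, g2=0, g3=1, g4=0, g5=1, g6=1, g7=0, giving Y=0. Observed 1.
Test 1: faults giving observed 1 are {g6 stuck-at-0, g6 inverted output, g7 stuck-at-1, g7 inverted output}.
Test 2 (a=1, b=0, c=0, d=1): fault-free g1=1, g2=1, g3=0, g4=1, g5=0, g6=0, g7=1 → 1; observed 0. Eliminates g6 stuck-at-0, g7 stuck-at-1.
Test 3 (a=0, b=0, c=1, d=0): fault-free g1=0, g2=1, g3=1, g4=0, g5=1, g6=1, g7=1 → 1; observed 1. Eliminates g7 inverted output.
Only g6 inverted output is consistent with every test.

g6 inverted output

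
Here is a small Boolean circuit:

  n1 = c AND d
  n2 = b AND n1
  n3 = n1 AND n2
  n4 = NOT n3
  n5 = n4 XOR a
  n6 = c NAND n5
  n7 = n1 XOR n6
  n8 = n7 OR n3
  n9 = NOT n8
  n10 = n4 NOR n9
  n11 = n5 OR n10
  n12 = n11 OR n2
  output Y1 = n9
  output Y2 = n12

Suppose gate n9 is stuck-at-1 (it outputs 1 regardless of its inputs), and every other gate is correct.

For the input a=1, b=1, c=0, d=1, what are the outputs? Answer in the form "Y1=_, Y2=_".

Y1=1, Y2=0

Propagate with n9 forced: n1=0, n2=0, n3=0, n4=1, n5=0, n6=1, n7=1, n8=1, n9=1 [stuck-at-1], n10=0, n11=0, n12=0.
So the outputs are Y1=1, Y2=0. (Without the fault they would be Y1=0, Y2=0.)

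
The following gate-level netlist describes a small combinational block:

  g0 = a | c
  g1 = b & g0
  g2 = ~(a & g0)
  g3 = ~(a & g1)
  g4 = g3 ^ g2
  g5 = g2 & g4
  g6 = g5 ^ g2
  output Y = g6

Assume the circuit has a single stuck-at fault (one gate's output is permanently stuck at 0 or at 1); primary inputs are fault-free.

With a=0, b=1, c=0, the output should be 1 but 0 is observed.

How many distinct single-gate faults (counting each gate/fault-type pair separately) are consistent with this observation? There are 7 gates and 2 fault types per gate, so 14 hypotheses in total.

5

Fault-free: g0=0, g1=0, g2=1, g3=1, g4=0, g5=0, g6=1 → 1. Observed 0.
  g0 stuck-at-0: output 1 ✗
  g0 stuck-at-1: output 1 ✗
  g1 stuck-at-0: output 1 ✗
  g1 stuck-at-1: output 1 ✗
  g2 stuck-at-0: output 0 ✓
  g2 stuck-at-1: output 1 ✗
  g3 stuck-at-0: output 0 ✓
  g3 stuck-at-1: output 1 ✗
  g4 stuck-at-0: output 1 ✗
  g4 stuck-at-1: output 0 ✓
  g5 stuck-at-0: output 1 ✗
  g5 stuck-at-1: output 0 ✓
  g6 stuck-at-0: output 0 ✓
  g6 stuck-at-1: output 1 ✗
Consistent faults: {g2 stuck-at-0, g3 stuck-at-0, g4 stuck-at-1, g5 stuck-at-1, g6 stuck-at-0} — 5 in all.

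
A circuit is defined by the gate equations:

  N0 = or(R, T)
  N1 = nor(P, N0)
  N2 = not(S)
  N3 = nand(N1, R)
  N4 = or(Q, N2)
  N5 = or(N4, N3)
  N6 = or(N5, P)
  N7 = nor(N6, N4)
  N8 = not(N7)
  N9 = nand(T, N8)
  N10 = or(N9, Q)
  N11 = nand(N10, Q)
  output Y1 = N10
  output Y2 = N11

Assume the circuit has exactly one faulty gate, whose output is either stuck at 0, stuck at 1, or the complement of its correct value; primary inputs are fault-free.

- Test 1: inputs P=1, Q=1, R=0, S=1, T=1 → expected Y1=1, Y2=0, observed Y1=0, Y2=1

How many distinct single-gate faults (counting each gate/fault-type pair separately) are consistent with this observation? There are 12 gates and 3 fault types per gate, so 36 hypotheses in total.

2

Fault-free: N0=1, N1=0, N2=0, N3=1, N4=1, N5=1, N6=1, N7=0, N8=1, N9=0, N10=1, N11=0 → Y1=1, Y2=0. Observed Y1=0, Y2=1.
  N0: none of the 3 fault types match ✗
  N1: none of the 3 fault types match ✗
  N2: none of the 3 fault types match ✗
  N3: none of the 3 fault types match ✗
  N4: none of the 3 fault types match ✗
  N5: none of the 3 fault types match ✗
  N6: none of the 3 fault types match ✗
  N7: none of the 3 fault types match ✗
  N8: none of the 3 fault types match ✗
  N9: none of the 3 fault types match ✗
  N10: stuck-at-0, inverted output ✓; others ✗
  N11: none of the 3 fault types match ✗
Consistent faults: {N10 stuck-at-0, N10 inverted output} — 2 in all.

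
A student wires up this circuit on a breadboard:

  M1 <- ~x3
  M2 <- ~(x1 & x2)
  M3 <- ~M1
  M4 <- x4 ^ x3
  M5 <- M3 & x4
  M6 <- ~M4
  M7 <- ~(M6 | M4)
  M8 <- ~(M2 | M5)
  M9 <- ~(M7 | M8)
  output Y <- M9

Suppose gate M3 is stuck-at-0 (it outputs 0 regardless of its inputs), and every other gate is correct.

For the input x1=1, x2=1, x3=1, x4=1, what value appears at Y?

0

Propagate with M3 forced: M1=0, M2=0, M3=0 [stuck-at-0], M4=0, M5=0, M6=1, M7=0, M8=1, M9=0.
So Y = 0. (Without the fault it would be 1.)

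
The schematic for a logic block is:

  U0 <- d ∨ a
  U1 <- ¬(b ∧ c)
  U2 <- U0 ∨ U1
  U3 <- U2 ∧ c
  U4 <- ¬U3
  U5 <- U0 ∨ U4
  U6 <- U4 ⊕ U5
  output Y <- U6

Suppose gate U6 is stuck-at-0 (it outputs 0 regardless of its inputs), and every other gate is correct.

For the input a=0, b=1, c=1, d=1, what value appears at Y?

Propagate with U6 forced: U0=1, U1=0, U2=1, U3=1, U4=0, U5=1, U6=0 [stuck-at-0].
So Y = 0. (Without the fault it would be 1.)

0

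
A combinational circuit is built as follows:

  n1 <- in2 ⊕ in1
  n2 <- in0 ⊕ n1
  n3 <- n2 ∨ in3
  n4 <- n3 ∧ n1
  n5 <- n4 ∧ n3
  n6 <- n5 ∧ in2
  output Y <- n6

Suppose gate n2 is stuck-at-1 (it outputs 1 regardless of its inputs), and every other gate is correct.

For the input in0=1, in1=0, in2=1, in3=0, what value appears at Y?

Propagate with n2 forced: n1=1, n2=1 [stuck-at-1], n3=1, n4=1, n5=1, n6=1.
So Y = 1. (Without the fault it would be 0.)

1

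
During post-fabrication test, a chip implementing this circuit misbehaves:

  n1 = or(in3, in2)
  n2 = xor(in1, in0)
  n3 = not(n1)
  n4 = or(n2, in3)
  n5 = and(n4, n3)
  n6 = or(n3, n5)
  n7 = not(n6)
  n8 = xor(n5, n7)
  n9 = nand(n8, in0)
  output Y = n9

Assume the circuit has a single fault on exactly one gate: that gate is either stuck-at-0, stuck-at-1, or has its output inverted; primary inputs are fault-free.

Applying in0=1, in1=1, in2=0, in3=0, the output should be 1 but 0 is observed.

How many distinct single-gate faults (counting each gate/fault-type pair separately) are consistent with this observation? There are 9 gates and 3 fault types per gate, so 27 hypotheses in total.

18

Fault-free: n1=0, n2=0, n3=1, n4=0, n5=0, n6=1, n7=0, n8=0, n9=1 → 1. Observed 0.
  n1: stuck-at-1, inverted output ✓; others ✗
  n2: stuck-at-1, inverted output ✓; others ✗
  n3: stuck-at-0, inverted output ✓; others ✗
  n4: stuck-at-1, inverted output ✓; others ✗
  n5: stuck-at-1, inverted output ✓; others ✗
  n6: stuck-at-0, inverted output ✓; others ✗
  n7: stuck-at-1, inverted output ✓; others ✗
  n8: stuck-at-1, inverted output ✓; others ✗
  n9: stuck-at-0, inverted output ✓; others ✗
Consistent faults: {n1 stuck-at-1, n1 inverted output, n2 stuck-at-1, n2 inverted output, n3 stuck-at-0, n3 inverted output, n4 stuck-at-1, n4 inverted output, n5 stuck-at-1, n5 inverted output, n6 stuck-at-0, n6 inverted output, n7 stuck-at-1, n7 inverted output, n8 stuck-at-1, n8 inverted output, n9 stuck-at-0, n9 inverted output} — 18 in all.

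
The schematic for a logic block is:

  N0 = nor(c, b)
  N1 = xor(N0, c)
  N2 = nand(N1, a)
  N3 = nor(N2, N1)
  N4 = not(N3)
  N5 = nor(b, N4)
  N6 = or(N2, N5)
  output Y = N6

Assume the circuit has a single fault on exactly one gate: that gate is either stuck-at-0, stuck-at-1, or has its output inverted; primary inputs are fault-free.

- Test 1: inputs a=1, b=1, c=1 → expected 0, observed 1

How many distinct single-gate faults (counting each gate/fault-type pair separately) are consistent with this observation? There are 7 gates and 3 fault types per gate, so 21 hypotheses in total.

10

Fault-free: N0=0, N1=1, N2=0, N3=0, N4=1, N5=0, N6=0 → 0. Observed 1.
  N0: stuck-at-1, inverted output ✓; others ✗
  N1: stuck-at-0, inverted output ✓; others ✗
  N2: stuck-at-1, inverted output ✓; others ✗
  N3: none of the 3 fault types match ✗
  N4: none of the 3 fault types match ✗
  N5: stuck-at-1, inverted output ✓; others ✗
  N6: stuck-at-1, inverted output ✓; others ✗
Consistent faults: {N0 stuck-at-1, N0 inverted output, N1 stuck-at-0, N1 inverted output, N2 stuck-at-1, N2 inverted output, N5 stuck-at-1, N5 inverted output, N6 stuck-at-1, N6 inverted output} — 10 in all.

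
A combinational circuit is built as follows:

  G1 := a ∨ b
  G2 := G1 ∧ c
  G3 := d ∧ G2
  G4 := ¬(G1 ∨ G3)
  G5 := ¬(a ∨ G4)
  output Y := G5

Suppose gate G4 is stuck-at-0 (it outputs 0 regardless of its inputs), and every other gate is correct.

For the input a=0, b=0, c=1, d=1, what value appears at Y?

Propagate with G4 forced: G1=0, G2=0, G3=0, G4=0 [stuck-at-0], G5=1.
So Y = 1. (Without the fault it would be 0.)

1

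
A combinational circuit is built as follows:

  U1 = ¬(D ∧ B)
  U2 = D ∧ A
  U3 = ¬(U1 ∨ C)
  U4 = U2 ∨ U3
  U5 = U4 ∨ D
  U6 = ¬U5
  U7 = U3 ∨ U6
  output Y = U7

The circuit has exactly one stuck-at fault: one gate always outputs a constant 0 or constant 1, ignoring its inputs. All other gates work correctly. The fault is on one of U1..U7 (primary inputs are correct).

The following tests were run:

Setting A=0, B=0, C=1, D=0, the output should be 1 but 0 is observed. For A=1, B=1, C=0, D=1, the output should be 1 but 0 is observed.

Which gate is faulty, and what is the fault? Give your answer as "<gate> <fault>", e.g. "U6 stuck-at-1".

U7 stuck-at-0

Fault-free values for test 1 (A=0, B=0, C=1, D=0): U1=1, U2=0, U3=0, U4=0, U5=0, U6=1, U7=1, giving Y=1. Observed 0.
Test 1: faults giving observed 0 are {U2 stuck-at-1, U4 stuck-at-1, U5 stuck-at-1, U6 stuck-at-0, U7 stuck-at-0}.
Test 2 (A=1, B=1, C=0, D=1): fault-free U1=0, U2=1, U3=1, U4=1, U5=1, U6=0, U7=1 → 1; observed 0. Eliminates U2 stuck-at-1, U4 stuck-at-1, U5 stuck-at-1, U6 stuck-at-0.
Only U7 stuck-at-0 is consistent with every test.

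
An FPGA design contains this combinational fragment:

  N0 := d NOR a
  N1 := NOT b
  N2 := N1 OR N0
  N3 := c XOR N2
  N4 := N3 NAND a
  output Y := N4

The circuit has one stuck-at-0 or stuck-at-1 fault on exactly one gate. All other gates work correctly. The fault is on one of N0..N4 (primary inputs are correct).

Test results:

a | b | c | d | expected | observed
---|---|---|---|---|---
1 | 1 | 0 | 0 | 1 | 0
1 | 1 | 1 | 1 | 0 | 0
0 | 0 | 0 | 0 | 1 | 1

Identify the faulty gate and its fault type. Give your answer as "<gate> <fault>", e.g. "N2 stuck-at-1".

Fault-free values for test 1 (a=1, b=1, c=0, d=0): N0=0, N1=0, N2=0, N3=0, N4=1, giving Y=1. Observed 0.
Test 1: faults giving observed 0 are {N0 stuck-at-1, N1 stuck-at-1, N2 stuck-at-1, N3 stuck-at-1, N4 stuck-at-0}.
Test 2 (a=1, b=1, c=1, d=1): fault-free N0=0, N1=0, N2=0, N3=1, N4=0 → 0; observed 0. Eliminates N0 stuck-at-1, N1 stuck-at-1, N2 stuck-at-1.
Test 3 (a=0, b=0, c=0, d=0): fault-free N0=1, N1=1, N2=1, N3=1, N4=1 → 1; observed 1. Eliminates N4 stuck-at-0.
Only N3 stuck-at-1 is consistent with every test.

N3 stuck-at-1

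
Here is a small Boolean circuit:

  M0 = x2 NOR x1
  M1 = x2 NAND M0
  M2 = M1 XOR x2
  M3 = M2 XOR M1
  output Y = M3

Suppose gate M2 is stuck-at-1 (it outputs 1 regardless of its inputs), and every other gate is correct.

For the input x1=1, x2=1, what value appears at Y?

0

Propagate with M2 forced: M0=0, M1=1, M2=1 [stuck-at-1], M3=0.
So Y = 0. (Without the fault it would be 1.)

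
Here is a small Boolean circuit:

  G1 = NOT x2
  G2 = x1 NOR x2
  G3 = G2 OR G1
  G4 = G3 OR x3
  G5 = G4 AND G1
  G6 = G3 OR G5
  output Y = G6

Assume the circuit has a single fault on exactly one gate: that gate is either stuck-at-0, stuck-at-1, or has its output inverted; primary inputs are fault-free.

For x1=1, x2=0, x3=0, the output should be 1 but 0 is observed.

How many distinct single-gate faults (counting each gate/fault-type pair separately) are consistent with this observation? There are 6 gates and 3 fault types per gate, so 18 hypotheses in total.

Fault-free: G1=1, G2=0, G3=1, G4=1, G5=1, G6=1 → 1. Observed 0.
  G1: stuck-at-0, inverted output ✓; others ✗
  G2: none of the 3 fault types match ✗
  G3: stuck-at-0, inverted output ✓; others ✗
  G4: none of the 3 fault types match ✗
  G5: none of the 3 fault types match ✗
  G6: stuck-at-0, inverted output ✓; others ✗
Consistent faults: {G1 stuck-at-0, G1 inverted output, G3 stuck-at-0, G3 inverted output, G6 stuck-at-0, G6 inverted output} — 6 in all.

6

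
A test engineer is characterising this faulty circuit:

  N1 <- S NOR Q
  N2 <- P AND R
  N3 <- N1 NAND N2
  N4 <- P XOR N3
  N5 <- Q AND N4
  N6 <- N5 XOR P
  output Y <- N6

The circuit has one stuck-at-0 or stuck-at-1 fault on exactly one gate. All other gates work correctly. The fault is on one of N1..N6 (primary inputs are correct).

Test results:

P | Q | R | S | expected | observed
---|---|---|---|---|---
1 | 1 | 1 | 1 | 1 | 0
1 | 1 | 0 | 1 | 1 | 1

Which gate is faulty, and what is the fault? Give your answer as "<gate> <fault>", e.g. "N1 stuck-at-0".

N1 stuck-at-1

Fault-free values for test 1 (P=1, Q=1, R=1, S=1): N1=0, N2=1, N3=1, N4=0, N5=0, N6=1, giving Y=1. Observed 0.
Test 1: faults giving observed 0 are {N1 stuck-at-1, N3 stuck-at-0, N4 stuck-at-1, N5 stuck-at-1, N6 stuck-at-0}.
Test 2 (P=1, Q=1, R=0, S=1): fault-free N1=0, N2=0, N3=1, N4=0, N5=0, N6=1 → 1; observed 1. Eliminates N3 stuck-at-0, N4 stuck-at-1, N5 stuck-at-1, N6 stuck-at-0.
Only N1 stuck-at-1 is consistent with every test.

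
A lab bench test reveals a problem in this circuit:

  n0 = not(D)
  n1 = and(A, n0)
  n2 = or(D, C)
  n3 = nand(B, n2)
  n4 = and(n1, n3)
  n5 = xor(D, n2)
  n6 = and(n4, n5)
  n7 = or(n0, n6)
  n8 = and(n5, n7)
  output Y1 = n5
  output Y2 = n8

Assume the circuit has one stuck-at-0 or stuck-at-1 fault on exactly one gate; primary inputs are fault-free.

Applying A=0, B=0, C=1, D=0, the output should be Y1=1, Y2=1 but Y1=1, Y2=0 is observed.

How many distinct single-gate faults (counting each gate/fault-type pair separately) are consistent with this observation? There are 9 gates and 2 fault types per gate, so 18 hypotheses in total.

Fault-free: n0=1, n1=0, n2=1, n3=1, n4=0, n5=1, n6=0, n7=1, n8=1 → Y1=1, Y2=1. Observed Y1=1, Y2=0.
  n0: stuck-at-0 ✓; others ✗
  n1: none of the 2 fault types match ✗
  n2: none of the 2 fault types match ✗
  n3: none of the 2 fault types match ✗
  n4: none of the 2 fault types match ✗
  n5: none of the 2 fault types match ✗
  n6: none of the 2 fault types match ✗
  n7: stuck-at-0 ✓; others ✗
  n8: stuck-at-0 ✓; others ✗
Consistent faults: {n0 stuck-at-0, n7 stuck-at-0, n8 stuck-at-0} — 3 in all.

3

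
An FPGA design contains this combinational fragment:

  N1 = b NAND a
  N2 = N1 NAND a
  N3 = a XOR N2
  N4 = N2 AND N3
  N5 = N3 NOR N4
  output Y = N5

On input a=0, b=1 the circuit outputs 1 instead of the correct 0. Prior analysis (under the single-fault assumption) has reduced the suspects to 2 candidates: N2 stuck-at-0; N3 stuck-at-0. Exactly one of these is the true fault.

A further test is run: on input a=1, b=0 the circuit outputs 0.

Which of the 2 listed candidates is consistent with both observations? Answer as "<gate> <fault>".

N2 stuck-at-0

Evaluate each candidate on input a=1, b=0:
  N2 stuck-at-0: N1=1, N2=0 [stuck-at-0], N3=1, N4=0, N5=0 → 0 — matches
  N3 stuck-at-0: N1=1, N2=0, N3=0 [stuck-at-0], N4=0, N5=1 → 1 — eliminated
Only N2 stuck-at-0 reproduces the observed 0.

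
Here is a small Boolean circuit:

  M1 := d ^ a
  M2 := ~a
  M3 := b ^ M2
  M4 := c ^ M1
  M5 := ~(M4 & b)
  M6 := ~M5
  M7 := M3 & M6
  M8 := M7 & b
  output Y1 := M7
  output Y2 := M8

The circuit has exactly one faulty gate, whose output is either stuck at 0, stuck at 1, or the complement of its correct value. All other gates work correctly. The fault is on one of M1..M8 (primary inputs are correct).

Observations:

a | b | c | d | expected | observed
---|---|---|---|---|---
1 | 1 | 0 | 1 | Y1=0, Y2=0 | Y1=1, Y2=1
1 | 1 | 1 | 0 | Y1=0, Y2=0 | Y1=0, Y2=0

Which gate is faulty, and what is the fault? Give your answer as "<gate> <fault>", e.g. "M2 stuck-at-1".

M1 stuck-at-1

Fault-free values for test 1 (a=1, b=1, c=0, d=1): M1=0, M2=0, M3=1, M4=0, M5=1, M6=0, M7=0, M8=0, giving Y1=0, Y2=0. Observed Y1=1, Y2=1.
Test 1: faults giving observed Y1=1, Y2=1 are {M1 stuck-at-1, M1 inverted output, M4 stuck-at-1, M4 inverted output, M5 stuck-at-0, M5 inverted output, M6 stuck-at-1, M6 inverted output, M7 stuck-at-1, M7 inverted output}.
Test 2 (a=1, b=1, c=1, d=0): fault-free M1=1, M2=0, M3=1, M4=0, M5=1, M6=0, M7=0, M8=0 → Y1=0, Y2=0; observed Y1=0, Y2=0. Eliminates M1 inverted output, M4 stuck-at-1, M4 inverted output, M5 stuck-at-0, M5 inverted output, M6 stuck-at-1, M6 inverted output, M7 stuck-at-1, M7 inverted output.
Only M1 stuck-at-1 is consistent with every test.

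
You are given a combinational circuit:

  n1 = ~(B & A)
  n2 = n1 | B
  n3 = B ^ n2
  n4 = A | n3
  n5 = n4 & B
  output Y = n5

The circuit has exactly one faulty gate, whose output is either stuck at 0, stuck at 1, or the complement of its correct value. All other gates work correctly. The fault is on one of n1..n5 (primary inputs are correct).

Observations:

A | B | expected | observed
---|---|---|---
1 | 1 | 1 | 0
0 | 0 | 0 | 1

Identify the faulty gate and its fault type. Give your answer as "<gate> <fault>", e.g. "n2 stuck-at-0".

n5 inverted output

Fault-free values for test 1 (A=1, B=1): n1=0, n2=1, n3=0, n4=1, n5=1, giving Y=1. Observed 0.
Test 1: faults giving observed 0 are {n4 stuck-at-0, n4 inverted output, n5 stuck-at-0, n5 inverted output}.
Test 2 (A=0, B=0): fault-free n1=1, n2=1, n3=1, n4=1, n5=0 → 0; observed 1. Eliminates n4 stuck-at-0, n4 inverted output, n5 stuck-at-0.
Only n5 inverted output is consistent with every test.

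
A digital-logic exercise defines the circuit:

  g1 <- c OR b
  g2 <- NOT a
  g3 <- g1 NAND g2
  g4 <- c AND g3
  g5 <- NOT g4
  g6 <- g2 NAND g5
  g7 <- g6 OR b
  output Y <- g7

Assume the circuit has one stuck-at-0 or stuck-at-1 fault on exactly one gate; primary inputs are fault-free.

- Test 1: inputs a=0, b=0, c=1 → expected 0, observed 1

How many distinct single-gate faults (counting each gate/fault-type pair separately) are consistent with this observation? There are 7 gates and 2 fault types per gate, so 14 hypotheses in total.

Fault-free: g1=1, g2=1, g3=0, g4=0, g5=1, g6=0, g7=0 → 0. Observed 1.
  g1 stuck-at-0: output 1 ✓
  g1 stuck-at-1: output 0 ✗
  g2 stuck-at-0: output 1 ✓
  g2 stuck-at-1: output 0 ✗
  g3 stuck-at-0: output 0 ✗
  g3 stuck-at-1: output 1 ✓
  g4 stuck-at-0: output 0 ✗
  g4 stuck-at-1: output 1 ✓
  g5 stuck-at-0: output 1 ✓
  g5 stuck-at-1: output 0 ✗
  g6 stuck-at-0: output 0 ✗
  g6 stuck-at-1: output 1 ✓
  g7 stuck-at-0: output 0 ✗
  g7 stuck-at-1: output 1 ✓
Consistent faults: {g1 stuck-at-0, g2 stuck-at-0, g3 stuck-at-1, g4 stuck-at-1, g5 stuck-at-0, g6 stuck-at-1, g7 stuck-at-1} — 7 in all.

7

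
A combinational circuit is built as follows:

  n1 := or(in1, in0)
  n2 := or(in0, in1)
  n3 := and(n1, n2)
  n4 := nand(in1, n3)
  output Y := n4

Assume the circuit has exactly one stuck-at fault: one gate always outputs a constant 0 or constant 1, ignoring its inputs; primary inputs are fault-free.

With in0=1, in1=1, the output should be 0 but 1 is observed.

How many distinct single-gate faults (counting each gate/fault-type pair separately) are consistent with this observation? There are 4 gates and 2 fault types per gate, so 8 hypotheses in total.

Fault-free: n1=1, n2=1, n3=1, n4=0 → 0. Observed 1.
  n1 stuck-at-0: output 1 ✓
  n1 stuck-at-1: output 0 ✗
  n2 stuck-at-0: output 1 ✓
  n2 stuck-at-1: output 0 ✗
  n3 stuck-at-0: output 1 ✓
  n3 stuck-at-1: output 0 ✗
  n4 stuck-at-0: output 0 ✗
  n4 stuck-at-1: output 1 ✓
Consistent faults: {n1 stuck-at-0, n2 stuck-at-0, n3 stuck-at-0, n4 stuck-at-1} — 4 in all.

4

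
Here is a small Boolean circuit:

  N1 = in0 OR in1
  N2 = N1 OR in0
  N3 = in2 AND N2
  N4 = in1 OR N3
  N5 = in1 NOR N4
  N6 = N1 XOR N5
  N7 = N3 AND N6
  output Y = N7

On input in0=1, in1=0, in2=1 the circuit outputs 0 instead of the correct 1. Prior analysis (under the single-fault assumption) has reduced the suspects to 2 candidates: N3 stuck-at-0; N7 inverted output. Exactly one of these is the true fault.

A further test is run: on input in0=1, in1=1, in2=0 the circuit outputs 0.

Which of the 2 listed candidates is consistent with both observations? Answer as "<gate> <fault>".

N3 stuck-at-0

Evaluate each candidate on input in0=1, in1=1, in2=0:
  N3 stuck-at-0: N1=1, N2=1, N3=0 [stuck-at-0], N4=1, N5=0, N6=1, N7=0 → 0 — matches
  N7 inverted output: N1=1, N2=1, N3=0, N4=1, N5=0, N6=1, N7=1 [inverted output] → 1 — eliminated
Only N3 stuck-at-0 reproduces the observed 0.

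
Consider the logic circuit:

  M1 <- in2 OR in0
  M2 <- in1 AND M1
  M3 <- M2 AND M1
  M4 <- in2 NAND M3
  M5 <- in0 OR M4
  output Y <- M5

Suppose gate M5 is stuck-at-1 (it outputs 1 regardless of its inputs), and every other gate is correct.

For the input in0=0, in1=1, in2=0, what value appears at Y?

Propagate with M5 forced: M1=0, M2=0, M3=0, M4=1, M5=1 [stuck-at-1].
So Y = 1. (Same as the fault-free value — the fault is masked on this input.)

1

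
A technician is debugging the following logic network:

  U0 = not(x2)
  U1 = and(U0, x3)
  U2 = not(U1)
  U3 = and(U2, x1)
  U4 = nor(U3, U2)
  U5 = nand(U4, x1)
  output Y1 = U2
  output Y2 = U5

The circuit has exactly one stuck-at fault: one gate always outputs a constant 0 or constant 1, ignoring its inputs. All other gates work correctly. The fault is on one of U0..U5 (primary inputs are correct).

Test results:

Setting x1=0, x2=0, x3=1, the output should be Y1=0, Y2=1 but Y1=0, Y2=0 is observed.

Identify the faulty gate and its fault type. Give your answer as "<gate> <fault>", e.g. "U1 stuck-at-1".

Fault-free values for test 1 (x1=0, x2=0, x3=1): U0=1, U1=1, U2=0, U3=0, U4=1, U5=1, giving Y1=0, Y2=1. Observed Y1=0, Y2=0.
Test 1: faults giving observed Y1=0, Y2=0 are {U5 stuck-at-0}.
Only U5 stuck-at-0 is consistent with every test.

U5 stuck-at-0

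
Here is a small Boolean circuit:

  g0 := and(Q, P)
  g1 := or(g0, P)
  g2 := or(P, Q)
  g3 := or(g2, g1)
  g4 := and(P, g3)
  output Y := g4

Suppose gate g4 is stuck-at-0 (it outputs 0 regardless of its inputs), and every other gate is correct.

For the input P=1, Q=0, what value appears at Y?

Propagate with g4 forced: g0=0, g1=1, g2=1, g3=1, g4=0 [stuck-at-0].
So Y = 0. (Without the fault it would be 1.)

0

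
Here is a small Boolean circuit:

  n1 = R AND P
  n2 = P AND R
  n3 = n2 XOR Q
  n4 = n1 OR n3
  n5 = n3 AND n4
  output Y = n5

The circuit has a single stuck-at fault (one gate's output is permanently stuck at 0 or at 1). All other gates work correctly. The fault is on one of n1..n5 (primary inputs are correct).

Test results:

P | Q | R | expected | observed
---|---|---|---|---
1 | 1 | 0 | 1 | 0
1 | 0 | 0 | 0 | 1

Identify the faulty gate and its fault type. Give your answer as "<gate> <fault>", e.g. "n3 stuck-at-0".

Fault-free values for test 1 (P=1, Q=1, R=0): n1=0, n2=0, n3=1, n4=1, n5=1, giving Y=1. Observed 0.
Test 1: faults giving observed 0 are {n2 stuck-at-1, n3 stuck-at-0, n4 stuck-at-0, n5 stuck-at-0}.
Test 2 (P=1, Q=0, R=0): fault-free n1=0, n2=0, n3=0, n4=0, n5=0 → 0; observed 1. Eliminates n3 stuck-at-0, n4 stuck-at-0, n5 stuck-at-0.
Only n2 stuck-at-1 is consistent with every test.

n2 stuck-at-1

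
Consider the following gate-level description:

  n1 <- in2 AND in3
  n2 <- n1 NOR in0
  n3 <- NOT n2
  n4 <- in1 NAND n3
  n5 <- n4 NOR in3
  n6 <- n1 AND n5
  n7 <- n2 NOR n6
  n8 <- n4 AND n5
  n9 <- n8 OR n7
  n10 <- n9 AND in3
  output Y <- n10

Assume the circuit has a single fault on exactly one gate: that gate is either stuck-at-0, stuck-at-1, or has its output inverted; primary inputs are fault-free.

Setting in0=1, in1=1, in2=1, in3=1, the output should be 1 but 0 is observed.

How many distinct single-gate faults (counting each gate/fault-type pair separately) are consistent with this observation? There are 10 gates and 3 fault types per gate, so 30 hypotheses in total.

12

Fault-free: n1=1, n2=0, n3=1, n4=0, n5=0, n6=0, n7=1, n8=0, n9=1, n10=1 → 1. Observed 0.
  n1: none of the 3 fault types match ✗
  n2: stuck-at-1, inverted output ✓; others ✗
  n3: none of the 3 fault types match ✗
  n4: none of the 3 fault types match ✗
  n5: stuck-at-1, inverted output ✓; others ✗
  n6: stuck-at-1, inverted output ✓; others ✗
  n7: stuck-at-0, inverted output ✓; others ✗
  n8: none of the 3 fault types match ✗
  n9: stuck-at-0, inverted output ✓; others ✗
  n10: stuck-at-0, inverted output ✓; others ✗
Consistent faults: {n2 stuck-at-1, n2 inverted output, n5 stuck-at-1, n5 inverted output, n6 stuck-at-1, n6 inverted output, n7 stuck-at-0, n7 inverted output, n9 stuck-at-0, n9 inverted output, n10 stuck-at-0, n10 inverted output} — 12 in all.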